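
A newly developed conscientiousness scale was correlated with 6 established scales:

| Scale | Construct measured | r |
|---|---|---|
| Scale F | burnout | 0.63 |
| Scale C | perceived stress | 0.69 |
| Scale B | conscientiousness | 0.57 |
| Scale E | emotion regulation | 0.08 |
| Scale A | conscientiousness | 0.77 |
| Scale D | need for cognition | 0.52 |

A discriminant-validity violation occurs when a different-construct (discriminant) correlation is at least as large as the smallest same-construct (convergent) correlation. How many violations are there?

2

Convergent (same construct = conscientiousness): Scale B, Scale A.
Smallest convergent = 0.57. Discriminant values: 0.63, 0.69, 0.08, 0.52; count ≥ 0.57 → 2.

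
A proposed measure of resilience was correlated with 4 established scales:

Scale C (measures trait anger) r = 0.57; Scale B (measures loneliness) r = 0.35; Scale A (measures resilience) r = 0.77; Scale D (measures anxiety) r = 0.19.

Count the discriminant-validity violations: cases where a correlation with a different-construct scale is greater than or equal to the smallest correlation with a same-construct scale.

0

Convergent (same construct = resilience): Scale A.
Smallest convergent = 0.77. Discriminant values: 0.57, 0.35, 0.19; count ≥ 0.77 → 0.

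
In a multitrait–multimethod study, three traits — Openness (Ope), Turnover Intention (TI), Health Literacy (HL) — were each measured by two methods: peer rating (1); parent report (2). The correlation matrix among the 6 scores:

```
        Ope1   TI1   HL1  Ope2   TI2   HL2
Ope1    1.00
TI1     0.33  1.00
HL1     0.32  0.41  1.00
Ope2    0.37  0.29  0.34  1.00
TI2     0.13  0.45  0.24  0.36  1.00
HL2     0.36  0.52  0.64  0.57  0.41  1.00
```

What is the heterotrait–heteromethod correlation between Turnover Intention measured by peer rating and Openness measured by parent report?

Different traits and methods: r(TI1, Ope2) = 0.29.

0.29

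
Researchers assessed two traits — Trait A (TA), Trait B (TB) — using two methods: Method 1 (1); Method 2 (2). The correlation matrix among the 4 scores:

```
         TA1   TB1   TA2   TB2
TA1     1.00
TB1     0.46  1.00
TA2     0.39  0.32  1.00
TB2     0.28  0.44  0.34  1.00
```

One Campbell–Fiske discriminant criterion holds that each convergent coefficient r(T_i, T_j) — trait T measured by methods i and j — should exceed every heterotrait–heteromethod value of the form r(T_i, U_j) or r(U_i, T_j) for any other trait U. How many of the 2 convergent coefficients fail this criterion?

Checking each validity diagonal entry against its comparison values:
TA (methods 1·2): 0.39 vs {0.28, 0.32} → pass.
TB (methods 1·2): 0.44 vs {0.32, 0.28} → pass.
0 of 2 fail.

0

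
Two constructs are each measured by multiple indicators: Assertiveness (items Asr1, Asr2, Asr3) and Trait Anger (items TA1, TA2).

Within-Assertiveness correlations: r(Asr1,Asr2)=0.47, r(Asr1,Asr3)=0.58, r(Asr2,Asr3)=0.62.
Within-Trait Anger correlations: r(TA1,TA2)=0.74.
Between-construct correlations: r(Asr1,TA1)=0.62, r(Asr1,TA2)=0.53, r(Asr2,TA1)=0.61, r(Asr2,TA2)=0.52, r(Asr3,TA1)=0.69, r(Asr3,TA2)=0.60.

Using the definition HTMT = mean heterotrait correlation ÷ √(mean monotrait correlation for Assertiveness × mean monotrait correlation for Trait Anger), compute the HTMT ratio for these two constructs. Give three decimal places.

0.927

Mean heterotrait r = 3.57/6 = 0.5950.
Mean within-Asr = 1.67/3 = 0.5567; mean within-TA = 0.74/1 = 0.7400.
Geometric mean = √(0.5567 × 0.7400) = 0.6418.
HTMT = 0.5950 / 0.6418 = 0.927.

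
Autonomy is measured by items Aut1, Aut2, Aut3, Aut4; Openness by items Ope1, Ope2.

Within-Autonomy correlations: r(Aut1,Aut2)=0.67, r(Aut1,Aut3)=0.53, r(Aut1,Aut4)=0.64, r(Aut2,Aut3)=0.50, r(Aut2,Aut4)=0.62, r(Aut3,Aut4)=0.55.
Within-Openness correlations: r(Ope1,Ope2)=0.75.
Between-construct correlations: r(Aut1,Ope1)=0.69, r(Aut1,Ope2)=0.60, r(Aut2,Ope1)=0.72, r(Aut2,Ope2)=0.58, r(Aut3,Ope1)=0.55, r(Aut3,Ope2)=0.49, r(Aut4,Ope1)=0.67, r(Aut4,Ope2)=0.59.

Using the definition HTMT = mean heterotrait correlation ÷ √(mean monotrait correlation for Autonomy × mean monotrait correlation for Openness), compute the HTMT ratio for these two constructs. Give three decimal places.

0.923

Between-construct mean = 4.89/8 = 0.6113.
Mean within-Aut = 3.51/6 = 0.5850; mean within-Ope = 0.75/1 = 0.7500.
Geometric mean = √(0.5850 × 0.7500) = 0.6624.
HTMT = 0.6113 / 0.6624 = 0.923.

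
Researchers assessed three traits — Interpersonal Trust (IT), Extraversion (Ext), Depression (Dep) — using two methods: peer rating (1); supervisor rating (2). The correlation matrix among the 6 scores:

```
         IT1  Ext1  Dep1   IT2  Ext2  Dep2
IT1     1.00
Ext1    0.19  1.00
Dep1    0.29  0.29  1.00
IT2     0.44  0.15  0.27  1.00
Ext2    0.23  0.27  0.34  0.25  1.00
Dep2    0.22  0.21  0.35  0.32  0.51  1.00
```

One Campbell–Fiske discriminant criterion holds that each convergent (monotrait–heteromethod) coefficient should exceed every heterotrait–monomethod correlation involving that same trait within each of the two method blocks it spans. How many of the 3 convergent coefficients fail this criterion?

Checking each validity diagonal entry against its comparison values:
IT (methods 1·2): 0.44 vs {0.19, 0.25, 0.29, 0.32} → pass.
Ext (methods 1·2): 0.27 vs {0.19, 0.25, 0.29, 0.51} → fail.
Dep (methods 1·2): 0.35 vs {0.29, 0.32, 0.29, 0.51} → fail.
2 of 3 fail.

2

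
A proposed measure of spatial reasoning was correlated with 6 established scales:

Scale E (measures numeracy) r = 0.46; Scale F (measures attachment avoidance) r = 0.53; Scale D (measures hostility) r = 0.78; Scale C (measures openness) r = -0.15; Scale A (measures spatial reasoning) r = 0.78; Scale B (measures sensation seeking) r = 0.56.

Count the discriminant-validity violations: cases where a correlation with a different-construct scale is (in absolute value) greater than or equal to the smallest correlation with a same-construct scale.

Convergent (same construct = spatial reasoning): Scale A.
Smallest convergent = 0.78. Discriminant |r|: 0.46, 0.53, 0.78, 0.15, 0.56; count ≥ 0.78 → 1.

1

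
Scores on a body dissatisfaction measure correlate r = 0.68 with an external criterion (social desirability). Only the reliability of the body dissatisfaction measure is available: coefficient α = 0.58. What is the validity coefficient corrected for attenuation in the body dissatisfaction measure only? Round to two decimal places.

Single correction: r_c = r_obs / √r_xx = 0.68 / √0.58 = 0.68 / 0.7616 ≈ 0.89.

0.89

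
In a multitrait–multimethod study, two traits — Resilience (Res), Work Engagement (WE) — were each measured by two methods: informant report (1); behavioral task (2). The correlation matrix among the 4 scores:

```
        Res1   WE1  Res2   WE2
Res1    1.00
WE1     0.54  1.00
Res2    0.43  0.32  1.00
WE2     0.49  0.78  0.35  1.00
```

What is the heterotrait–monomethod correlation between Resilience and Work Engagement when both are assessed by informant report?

0.54

Different traits, same method: r(Res1, WE1) = 0.54.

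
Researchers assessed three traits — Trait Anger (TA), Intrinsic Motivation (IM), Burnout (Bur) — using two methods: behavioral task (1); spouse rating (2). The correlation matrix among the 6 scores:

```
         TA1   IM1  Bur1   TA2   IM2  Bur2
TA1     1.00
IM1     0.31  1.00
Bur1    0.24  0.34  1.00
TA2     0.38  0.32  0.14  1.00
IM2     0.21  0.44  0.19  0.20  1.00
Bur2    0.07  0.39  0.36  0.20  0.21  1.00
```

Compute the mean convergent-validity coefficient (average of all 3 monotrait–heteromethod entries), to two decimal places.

0.39

Convergent values: 0.38, 0.44, 0.36; mean = 1.18/3 = 0.39.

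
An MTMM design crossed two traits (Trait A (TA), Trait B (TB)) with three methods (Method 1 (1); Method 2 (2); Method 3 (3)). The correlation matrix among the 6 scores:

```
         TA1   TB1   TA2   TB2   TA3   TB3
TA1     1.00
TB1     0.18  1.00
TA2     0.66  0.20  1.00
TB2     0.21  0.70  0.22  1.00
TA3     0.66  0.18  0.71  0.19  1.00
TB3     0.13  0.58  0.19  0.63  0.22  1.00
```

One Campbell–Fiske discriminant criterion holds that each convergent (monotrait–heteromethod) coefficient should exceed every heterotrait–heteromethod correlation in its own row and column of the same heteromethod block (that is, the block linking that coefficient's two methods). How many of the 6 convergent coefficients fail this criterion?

0

Each convergent coefficient versus the relevant comparison correlations:
TA (methods 1·2): 0.66 vs {0.21, 0.20} → pass.
TA (methods 1·3): 0.66 vs {0.13, 0.18} → pass.
TA (methods 2·3): 0.71 vs {0.19, 0.19} → pass.
TB (methods 1·2): 0.70 vs {0.20, 0.21} → pass.
TB (methods 1·3): 0.58 vs {0.18, 0.13} → pass.
TB (methods 2·3): 0.63 vs {0.19, 0.19} → pass.
0 of 6 fail.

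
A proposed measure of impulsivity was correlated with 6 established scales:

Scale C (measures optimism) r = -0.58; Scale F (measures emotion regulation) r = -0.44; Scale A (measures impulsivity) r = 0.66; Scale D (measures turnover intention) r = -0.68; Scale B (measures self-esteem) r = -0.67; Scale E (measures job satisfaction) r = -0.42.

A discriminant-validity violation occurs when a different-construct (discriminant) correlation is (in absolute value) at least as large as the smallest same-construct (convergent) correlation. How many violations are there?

2

Convergent (same construct = impulsivity): Scale A.
Smallest convergent = 0.66. Discriminant |r|: 0.58, 0.44, 0.68, 0.67, 0.42; count ≥ 0.66 → 2.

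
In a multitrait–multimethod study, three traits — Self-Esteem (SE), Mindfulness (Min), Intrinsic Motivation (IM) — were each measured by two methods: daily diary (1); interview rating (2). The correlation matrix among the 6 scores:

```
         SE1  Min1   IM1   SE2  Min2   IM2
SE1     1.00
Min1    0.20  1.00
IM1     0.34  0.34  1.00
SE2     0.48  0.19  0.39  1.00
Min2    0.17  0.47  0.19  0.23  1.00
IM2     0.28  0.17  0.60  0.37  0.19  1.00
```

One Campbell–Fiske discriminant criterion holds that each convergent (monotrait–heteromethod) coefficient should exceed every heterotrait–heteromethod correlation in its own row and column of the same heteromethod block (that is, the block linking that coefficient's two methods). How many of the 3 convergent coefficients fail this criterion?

Each convergent coefficient versus the relevant comparison correlations:
SE (methods 1·2): 0.48 vs {0.17, 0.19, 0.28, 0.39} → pass.
Min (methods 1·2): 0.47 vs {0.19, 0.17, 0.17, 0.19} → pass.
IM (methods 1·2): 0.60 vs {0.39, 0.28, 0.19, 0.17} → pass.
0 of 3 fail.

0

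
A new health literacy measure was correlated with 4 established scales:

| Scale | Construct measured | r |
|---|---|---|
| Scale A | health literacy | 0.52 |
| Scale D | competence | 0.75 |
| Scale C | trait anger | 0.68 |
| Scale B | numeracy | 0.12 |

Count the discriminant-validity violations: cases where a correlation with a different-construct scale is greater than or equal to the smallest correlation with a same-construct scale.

Convergent (same construct = health literacy): Scale A.
Smallest convergent = 0.52. Discriminant values: 0.75, 0.68, 0.12; count ≥ 0.52 → 2.

2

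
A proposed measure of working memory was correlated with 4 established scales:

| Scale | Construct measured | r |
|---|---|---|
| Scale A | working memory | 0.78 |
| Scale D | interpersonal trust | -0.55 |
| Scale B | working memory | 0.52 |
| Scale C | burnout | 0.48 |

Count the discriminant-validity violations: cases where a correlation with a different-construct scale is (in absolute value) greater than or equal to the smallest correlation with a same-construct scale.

1

Convergent (same construct = working memory): Scale A, Scale B.
Smallest convergent = 0.52. Discriminant |r|: 0.55, 0.48; count ≥ 0.52 → 1.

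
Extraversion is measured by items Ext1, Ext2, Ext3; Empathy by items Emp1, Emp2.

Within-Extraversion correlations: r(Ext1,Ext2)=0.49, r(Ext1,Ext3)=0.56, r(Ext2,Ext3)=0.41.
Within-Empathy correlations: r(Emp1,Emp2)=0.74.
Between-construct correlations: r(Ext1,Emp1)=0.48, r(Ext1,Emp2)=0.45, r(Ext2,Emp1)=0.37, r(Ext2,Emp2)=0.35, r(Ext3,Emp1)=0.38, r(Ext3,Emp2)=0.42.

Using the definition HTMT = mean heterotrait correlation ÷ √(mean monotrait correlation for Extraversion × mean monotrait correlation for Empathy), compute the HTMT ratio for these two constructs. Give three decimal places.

Between-construct mean = 2.45/6 = 0.4083.
Mean within-Ext = 1.46/3 = 0.4867; mean within-Emp = 0.74/1 = 0.7400.
Geometric mean = √(0.4867 × 0.7400) = 0.6001.
HTMT = 0.4083 / 0.6001 = 0.680.

0.680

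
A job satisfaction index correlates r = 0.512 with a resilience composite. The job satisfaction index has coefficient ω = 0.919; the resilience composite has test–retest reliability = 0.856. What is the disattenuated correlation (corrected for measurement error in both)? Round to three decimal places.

0.577

r_true = r_obs / √(r_xx · r_yy) = 0.512 / √(0.919 × 0.856) = 0.512 / √0.786664 = 0.512 / 0.8869 ≈ 0.577.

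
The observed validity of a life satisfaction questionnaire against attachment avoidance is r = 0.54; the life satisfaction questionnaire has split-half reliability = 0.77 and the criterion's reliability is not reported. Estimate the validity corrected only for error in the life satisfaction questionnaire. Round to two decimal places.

Single correction: r_c = r_obs / √r_xx = 0.54 / √0.77 = 0.54 / 0.8775 ≈ 0.62.

0.62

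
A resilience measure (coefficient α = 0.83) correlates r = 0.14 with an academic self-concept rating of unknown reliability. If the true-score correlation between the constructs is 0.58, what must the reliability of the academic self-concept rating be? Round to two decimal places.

0.07

r_true = r_obs / √(r_xx · r_yy) ⇒ 0.58 = 0.14 / √(0.83 · r_yy).
√(0.83 · r_yy) = 0.14 / 0.58 = 0.2414; 0.83 · r_yy = 0.0583; r_yy = 0.0583 / 0.83 ≈ 0.07.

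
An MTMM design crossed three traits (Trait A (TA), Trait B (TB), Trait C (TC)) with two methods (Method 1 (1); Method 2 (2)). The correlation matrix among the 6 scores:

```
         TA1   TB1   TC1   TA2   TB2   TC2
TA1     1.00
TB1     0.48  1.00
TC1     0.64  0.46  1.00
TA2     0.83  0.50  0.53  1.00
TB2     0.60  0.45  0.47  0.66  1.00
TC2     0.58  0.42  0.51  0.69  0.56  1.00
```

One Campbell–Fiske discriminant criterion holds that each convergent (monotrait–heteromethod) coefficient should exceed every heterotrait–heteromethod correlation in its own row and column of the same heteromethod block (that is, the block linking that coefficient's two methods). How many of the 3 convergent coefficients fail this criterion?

2

Checking each validity diagonal entry against its comparison values:
TA (methods 1·2): 0.83 vs {0.60, 0.50, 0.58, 0.53} → pass.
TB (methods 1·2): 0.45 vs {0.50, 0.60, 0.42, 0.47} → fail.
TC (methods 1·2): 0.51 vs {0.53, 0.58, 0.47, 0.42} → fail.
2 of 3 fail.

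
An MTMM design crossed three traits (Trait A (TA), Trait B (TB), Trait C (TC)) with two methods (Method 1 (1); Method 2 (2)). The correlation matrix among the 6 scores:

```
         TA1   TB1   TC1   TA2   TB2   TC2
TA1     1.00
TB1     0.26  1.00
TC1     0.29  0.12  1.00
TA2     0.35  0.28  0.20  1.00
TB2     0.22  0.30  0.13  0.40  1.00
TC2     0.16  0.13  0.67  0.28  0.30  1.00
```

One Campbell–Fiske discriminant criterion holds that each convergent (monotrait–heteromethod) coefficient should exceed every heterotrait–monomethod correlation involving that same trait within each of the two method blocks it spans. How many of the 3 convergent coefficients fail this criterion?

Convergent coefficients and their comparison sets:
TA (methods 1·2): 0.35 vs {0.26, 0.40, 0.29, 0.28} → fail.
TB (methods 1·2): 0.30 vs {0.26, 0.40, 0.12, 0.30} → fail.
TC (methods 1·2): 0.67 vs {0.29, 0.28, 0.12, 0.30} → pass.
2 of 3 fail.

2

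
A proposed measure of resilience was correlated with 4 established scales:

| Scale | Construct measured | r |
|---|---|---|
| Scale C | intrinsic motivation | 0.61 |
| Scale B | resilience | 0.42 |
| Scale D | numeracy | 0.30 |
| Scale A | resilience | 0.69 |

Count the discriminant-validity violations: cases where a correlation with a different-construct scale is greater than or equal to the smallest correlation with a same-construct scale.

1

Convergent (same construct = resilience): Scale B, Scale A.
Smallest convergent = 0.42. Discriminant values: 0.61, 0.30; count ≥ 0.42 → 1.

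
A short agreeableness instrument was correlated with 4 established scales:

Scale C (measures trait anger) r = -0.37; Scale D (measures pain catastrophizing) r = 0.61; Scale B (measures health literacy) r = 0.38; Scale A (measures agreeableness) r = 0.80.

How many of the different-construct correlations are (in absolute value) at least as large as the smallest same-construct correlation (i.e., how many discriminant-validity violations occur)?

0

Convergent (same construct = agreeableness): Scale A.
Smallest convergent = 0.80. Discriminant |r|: 0.37, 0.61, 0.38; count ≥ 0.80 → 0.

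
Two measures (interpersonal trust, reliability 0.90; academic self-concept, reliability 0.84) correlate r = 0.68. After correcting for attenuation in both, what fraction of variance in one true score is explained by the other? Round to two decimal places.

Disattenuated r = 0.68 / √(0.90 × 0.84) = 0.68 / 0.8695 = 0.7821.
Shared true-score variance = 0.7821² = 0.6117 ≈ 0.61.

0.61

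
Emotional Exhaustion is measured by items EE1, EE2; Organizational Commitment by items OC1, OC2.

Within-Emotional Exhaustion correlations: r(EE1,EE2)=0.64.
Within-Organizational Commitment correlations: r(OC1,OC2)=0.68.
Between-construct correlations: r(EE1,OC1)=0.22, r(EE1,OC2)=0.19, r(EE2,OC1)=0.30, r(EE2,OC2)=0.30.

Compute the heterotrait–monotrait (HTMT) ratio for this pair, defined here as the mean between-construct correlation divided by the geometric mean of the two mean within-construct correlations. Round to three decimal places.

0.383

Mean between = 1.01/4 = 0.2525.
Mean within-EE = 0.64/1 = 0.6400; mean within-OC = 0.68/1 = 0.6800.
Geometric mean = √(0.6400 × 0.6800) = 0.6597.
HTMT = 0.2525 / 0.6597 = 0.383.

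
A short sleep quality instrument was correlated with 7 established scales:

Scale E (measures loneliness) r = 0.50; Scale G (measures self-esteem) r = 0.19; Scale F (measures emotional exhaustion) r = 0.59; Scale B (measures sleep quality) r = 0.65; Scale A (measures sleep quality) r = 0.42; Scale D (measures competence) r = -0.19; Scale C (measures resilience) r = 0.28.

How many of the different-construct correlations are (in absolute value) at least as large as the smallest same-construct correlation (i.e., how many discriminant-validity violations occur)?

2

Convergent (same construct = sleep quality): Scale B, Scale A.
Smallest convergent = 0.42. Discriminant |r|: 0.50, 0.19, 0.59, 0.19, 0.28; count ≥ 0.42 → 2.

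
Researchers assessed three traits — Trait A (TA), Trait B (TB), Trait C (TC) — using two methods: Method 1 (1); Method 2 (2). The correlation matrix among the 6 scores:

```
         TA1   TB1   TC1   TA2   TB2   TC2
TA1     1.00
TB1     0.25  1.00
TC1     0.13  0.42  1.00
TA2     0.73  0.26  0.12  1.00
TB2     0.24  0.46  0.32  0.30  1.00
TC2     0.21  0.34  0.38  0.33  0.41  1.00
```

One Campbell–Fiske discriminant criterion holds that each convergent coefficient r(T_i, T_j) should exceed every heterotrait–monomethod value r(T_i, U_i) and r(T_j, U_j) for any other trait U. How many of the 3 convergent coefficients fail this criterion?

1

Checking each validity diagonal entry against its comparison values:
TA (methods 1·2): 0.73 vs {0.25, 0.30, 0.13, 0.33} → pass.
TB (methods 1·2): 0.46 vs {0.25, 0.30, 0.42, 0.41} → pass.
TC (methods 1·2): 0.38 vs {0.13, 0.33, 0.42, 0.41} → fail.
1 of 3 fail.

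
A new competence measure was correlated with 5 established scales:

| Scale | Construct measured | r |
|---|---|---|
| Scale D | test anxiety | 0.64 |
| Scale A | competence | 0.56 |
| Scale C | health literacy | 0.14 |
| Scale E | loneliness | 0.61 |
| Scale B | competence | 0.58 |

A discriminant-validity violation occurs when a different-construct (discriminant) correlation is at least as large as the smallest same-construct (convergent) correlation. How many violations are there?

Convergent (same construct = competence): Scale A, Scale B.
Smallest convergent = 0.56. Discriminant values: 0.64, 0.14, 0.61; count ≥ 0.56 → 2.

2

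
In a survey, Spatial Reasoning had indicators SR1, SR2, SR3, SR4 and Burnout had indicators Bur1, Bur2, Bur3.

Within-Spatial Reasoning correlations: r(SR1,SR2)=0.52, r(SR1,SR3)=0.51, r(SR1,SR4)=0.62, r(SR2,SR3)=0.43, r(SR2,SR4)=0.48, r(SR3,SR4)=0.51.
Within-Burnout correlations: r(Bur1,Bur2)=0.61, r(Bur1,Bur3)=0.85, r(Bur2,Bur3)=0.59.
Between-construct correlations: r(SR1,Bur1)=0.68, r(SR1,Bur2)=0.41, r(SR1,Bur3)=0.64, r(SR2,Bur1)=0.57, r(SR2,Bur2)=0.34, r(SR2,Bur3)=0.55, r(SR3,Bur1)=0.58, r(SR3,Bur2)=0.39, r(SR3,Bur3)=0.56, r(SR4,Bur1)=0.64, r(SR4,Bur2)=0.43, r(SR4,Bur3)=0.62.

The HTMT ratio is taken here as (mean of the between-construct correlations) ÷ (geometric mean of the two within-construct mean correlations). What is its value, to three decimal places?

0.903

Mean between = 6.41/12 = 0.5342.
Mean within-SR = 3.07/6 = 0.5117; mean within-Bur = 2.05/3 = 0.6833.
Geometric mean = √(0.5117 × 0.6833) = 0.5913.
HTMT = 0.5342 / 0.5913 = 0.903.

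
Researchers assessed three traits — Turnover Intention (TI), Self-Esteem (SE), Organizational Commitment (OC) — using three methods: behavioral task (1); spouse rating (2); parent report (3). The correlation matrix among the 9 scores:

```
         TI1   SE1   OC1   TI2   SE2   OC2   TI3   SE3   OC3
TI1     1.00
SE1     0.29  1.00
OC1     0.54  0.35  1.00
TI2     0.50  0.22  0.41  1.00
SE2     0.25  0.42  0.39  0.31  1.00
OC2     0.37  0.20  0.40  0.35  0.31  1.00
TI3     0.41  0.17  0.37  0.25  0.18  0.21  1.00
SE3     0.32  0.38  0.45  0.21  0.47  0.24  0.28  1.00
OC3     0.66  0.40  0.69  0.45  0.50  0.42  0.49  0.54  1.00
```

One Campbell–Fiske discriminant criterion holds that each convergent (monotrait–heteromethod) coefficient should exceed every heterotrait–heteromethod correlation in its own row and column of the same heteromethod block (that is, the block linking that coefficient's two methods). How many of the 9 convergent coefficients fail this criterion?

Checking each validity diagonal entry against its comparison values:
TI (methods 1·2): 0.50 vs {0.25, 0.22, 0.37, 0.41} → pass.
TI (methods 1·3): 0.41 vs {0.32, 0.17, 0.66, 0.37} → fail.
TI (methods 2·3): 0.25 vs {0.21, 0.18, 0.45, 0.21} → fail.
SE (methods 1·2): 0.42 vs {0.22, 0.25, 0.20, 0.39} → pass.
SE (methods 1·3): 0.38 vs {0.17, 0.32, 0.40, 0.45} → fail.
SE (methods 2·3): 0.47 vs {0.18, 0.21, 0.50, 0.24} → fail.
OC (methods 1·2): 0.40 vs {0.41, 0.37, 0.39, 0.20} → fail.
OC (methods 1·3): 0.69 vs {0.37, 0.66, 0.45, 0.40} → pass.
OC (methods 2·3): 0.42 vs {0.21, 0.45, 0.24, 0.50} → fail.
6 of 9 fail.

6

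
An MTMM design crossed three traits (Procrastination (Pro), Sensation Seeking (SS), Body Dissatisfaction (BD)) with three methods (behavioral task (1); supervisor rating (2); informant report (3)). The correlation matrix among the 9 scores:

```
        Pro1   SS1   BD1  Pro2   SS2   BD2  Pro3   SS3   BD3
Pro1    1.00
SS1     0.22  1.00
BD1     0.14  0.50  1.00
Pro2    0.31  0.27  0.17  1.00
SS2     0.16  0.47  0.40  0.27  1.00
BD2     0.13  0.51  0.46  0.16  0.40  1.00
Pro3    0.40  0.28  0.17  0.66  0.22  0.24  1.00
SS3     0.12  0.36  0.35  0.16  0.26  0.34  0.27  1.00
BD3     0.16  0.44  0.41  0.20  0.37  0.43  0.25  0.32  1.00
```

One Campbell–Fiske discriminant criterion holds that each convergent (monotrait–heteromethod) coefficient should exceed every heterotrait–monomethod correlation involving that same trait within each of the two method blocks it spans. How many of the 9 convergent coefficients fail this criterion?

5

Checking each validity diagonal entry against its comparison values:
Pro (methods 1·2): 0.31 vs {0.22, 0.27, 0.14, 0.16} → pass.
Pro (methods 1·3): 0.40 vs {0.22, 0.27, 0.14, 0.25} → pass.
Pro (methods 2·3): 0.66 vs {0.27, 0.27, 0.16, 0.25} → pass.
SS (methods 1·2): 0.47 vs {0.22, 0.27, 0.50, 0.40} → fail.
SS (methods 1·3): 0.36 vs {0.22, 0.27, 0.50, 0.32} → fail.
SS (methods 2·3): 0.26 vs {0.27, 0.27, 0.40, 0.32} → fail.
BD (methods 1·2): 0.46 vs {0.14, 0.16, 0.50, 0.40} → fail.
BD (methods 1·3): 0.41 vs {0.14, 0.25, 0.50, 0.32} → fail.
BD (methods 2·3): 0.43 vs {0.16, 0.25, 0.40, 0.32} → pass.
5 of 9 fail.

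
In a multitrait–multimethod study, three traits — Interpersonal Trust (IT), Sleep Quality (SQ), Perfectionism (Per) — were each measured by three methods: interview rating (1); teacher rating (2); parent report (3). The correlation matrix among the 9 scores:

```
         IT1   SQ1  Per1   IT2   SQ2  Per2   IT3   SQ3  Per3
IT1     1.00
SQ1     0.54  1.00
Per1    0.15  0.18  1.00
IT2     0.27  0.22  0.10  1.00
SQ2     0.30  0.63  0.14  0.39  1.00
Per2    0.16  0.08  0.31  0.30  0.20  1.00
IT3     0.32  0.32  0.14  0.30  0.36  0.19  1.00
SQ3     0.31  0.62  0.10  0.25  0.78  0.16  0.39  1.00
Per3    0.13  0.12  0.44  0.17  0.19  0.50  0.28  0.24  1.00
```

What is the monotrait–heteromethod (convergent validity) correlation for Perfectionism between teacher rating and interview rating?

0.31

Same trait (Per), different methods: r(Per2, Per1) = 0.31.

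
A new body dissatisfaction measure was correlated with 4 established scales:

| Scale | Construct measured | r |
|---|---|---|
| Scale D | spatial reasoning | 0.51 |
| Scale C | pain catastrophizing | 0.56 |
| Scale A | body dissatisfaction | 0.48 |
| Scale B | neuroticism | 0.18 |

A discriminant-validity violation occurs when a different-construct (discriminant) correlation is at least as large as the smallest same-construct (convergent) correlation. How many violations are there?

Convergent (same construct = body dissatisfaction): Scale A.
Smallest convergent = 0.48. Discriminant values: 0.51, 0.56, 0.18; count ≥ 0.48 → 2.

2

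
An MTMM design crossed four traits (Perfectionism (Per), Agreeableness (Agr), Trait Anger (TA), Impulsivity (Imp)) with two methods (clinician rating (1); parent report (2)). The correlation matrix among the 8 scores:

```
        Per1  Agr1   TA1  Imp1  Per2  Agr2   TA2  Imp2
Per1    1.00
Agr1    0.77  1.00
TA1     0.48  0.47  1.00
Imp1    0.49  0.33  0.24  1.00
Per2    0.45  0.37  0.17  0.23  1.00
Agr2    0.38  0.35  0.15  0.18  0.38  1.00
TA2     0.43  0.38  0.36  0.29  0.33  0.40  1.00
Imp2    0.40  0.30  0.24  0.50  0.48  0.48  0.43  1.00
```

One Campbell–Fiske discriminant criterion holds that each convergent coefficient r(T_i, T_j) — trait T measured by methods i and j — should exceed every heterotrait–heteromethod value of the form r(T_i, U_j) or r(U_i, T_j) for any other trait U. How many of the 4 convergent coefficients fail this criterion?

2

Each convergent coefficient versus the relevant comparison correlations:
Per (methods 1·2): 0.45 vs {0.38, 0.37, 0.43, 0.17, 0.40, 0.23} → pass.
Agr (methods 1·2): 0.35 vs {0.37, 0.38, 0.38, 0.15, 0.30, 0.18} → fail.
TA (methods 1·2): 0.36 vs {0.17, 0.43, 0.15, 0.38, 0.24, 0.29} → fail.
Imp (methods 1·2): 0.50 vs {0.23, 0.40, 0.18, 0.30, 0.29, 0.24} → pass.
2 of 4 fail.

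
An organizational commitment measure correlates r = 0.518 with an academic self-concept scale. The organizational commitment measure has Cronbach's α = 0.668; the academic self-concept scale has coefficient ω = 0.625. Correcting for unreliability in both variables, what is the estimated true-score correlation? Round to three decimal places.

r_true = r_obs / √(r_xx · r_yy) = 0.518 / √(0.668 × 0.625) = 0.518 / √0.417500 = 0.518 / 0.6461 ≈ 0.802.

0.802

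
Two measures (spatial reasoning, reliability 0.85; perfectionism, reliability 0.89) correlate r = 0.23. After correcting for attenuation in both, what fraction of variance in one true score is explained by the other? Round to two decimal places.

Disattenuated r = 0.23 / √(0.85 × 0.89) = 0.23 / 0.8698 = 0.2644.
Shared true-score variance = 0.2644² = 0.0699 ≈ 0.07.

0.07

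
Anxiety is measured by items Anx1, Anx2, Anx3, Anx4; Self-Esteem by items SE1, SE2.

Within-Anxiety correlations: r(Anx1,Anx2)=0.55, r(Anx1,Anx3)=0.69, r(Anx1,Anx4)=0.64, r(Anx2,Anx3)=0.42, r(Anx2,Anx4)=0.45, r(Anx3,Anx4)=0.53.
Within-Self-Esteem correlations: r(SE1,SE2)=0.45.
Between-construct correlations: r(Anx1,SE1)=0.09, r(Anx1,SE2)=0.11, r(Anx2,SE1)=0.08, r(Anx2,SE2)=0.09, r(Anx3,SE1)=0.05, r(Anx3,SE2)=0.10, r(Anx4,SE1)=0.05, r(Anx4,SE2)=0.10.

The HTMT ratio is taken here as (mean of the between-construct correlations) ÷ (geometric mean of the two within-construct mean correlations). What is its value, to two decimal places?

Mean between = 0.67/8 = 0.0838.
Mean within-Anx = 3.28/6 = 0.5467; mean within-SE = 0.45/1 = 0.4500.
Geometric mean = √(0.5467 × 0.4500) = 0.4960.
HTMT = 0.0838 / 0.4960 = 0.17.

0.17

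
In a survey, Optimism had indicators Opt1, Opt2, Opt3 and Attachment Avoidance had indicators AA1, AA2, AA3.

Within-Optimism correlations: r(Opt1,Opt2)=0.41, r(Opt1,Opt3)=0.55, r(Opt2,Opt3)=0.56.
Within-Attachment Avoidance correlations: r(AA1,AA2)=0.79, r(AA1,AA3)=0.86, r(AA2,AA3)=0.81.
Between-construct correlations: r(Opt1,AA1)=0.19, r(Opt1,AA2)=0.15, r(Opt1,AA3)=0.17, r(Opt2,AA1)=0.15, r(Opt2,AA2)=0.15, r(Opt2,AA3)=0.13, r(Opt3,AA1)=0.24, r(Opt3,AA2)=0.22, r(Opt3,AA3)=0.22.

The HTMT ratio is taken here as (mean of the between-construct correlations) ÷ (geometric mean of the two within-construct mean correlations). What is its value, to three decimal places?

0.279

Mean heterotrait r = 1.62/9 = 0.1800.
Mean within-Opt = 1.52/3 = 0.5067; mean within-AA = 2.46/3 = 0.8200.
Geometric mean = √(0.5067 × 0.8200) = 0.6446.
HTMT = 0.1800 / 0.6446 = 0.279.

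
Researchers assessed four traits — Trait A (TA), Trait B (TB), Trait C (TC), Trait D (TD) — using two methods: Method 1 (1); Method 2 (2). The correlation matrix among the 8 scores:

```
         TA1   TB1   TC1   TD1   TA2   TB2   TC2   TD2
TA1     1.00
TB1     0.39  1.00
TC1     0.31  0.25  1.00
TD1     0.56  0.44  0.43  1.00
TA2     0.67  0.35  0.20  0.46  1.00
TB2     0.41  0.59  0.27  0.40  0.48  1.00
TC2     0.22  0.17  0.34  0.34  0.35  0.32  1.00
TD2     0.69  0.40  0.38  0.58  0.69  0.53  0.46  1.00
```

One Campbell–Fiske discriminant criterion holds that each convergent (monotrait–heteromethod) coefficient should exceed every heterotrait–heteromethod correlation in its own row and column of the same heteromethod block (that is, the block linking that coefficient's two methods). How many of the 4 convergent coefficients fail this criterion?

Checking each validity diagonal entry against its comparison values:
TA (methods 1·2): 0.67 vs {0.41, 0.35, 0.22, 0.20, 0.69, 0.46} → fail.
TB (methods 1·2): 0.59 vs {0.35, 0.41, 0.17, 0.27, 0.40, 0.40} → pass.
TC (methods 1·2): 0.34 vs {0.20, 0.22, 0.27, 0.17, 0.38, 0.34} → fail.
TD (methods 1·2): 0.58 vs {0.46, 0.69, 0.40, 0.40, 0.34, 0.38} → fail.
3 of 4 fail.

3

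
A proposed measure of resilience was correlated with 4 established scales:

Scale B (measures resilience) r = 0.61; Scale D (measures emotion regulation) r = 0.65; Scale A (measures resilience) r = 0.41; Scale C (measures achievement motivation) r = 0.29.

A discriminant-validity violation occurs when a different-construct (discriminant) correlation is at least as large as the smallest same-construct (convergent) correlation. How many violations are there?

1

Convergent (same construct = resilience): Scale B, Scale A.
Smallest convergent = 0.41. Discriminant values: 0.65, 0.29; count ≥ 0.41 → 1.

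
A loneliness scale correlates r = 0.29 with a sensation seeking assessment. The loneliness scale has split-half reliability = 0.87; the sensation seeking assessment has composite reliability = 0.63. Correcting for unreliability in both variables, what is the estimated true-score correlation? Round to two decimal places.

0.39

r_true = r_obs / √(r_xx · r_yy) = 0.29 / √(0.87 × 0.63) = 0.29 / √0.5481 = 0.29 / 0.7403 ≈ 0.39.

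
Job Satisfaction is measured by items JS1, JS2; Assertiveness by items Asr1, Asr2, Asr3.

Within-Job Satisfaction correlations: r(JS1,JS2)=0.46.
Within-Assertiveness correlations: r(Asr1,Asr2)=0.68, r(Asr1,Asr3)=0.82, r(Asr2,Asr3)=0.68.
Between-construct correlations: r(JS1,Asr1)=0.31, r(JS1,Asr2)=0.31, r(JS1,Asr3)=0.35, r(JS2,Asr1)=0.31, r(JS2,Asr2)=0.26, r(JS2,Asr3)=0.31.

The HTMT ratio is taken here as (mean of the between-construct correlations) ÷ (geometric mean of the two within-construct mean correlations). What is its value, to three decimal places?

Mean heterotrait r = 1.85/6 = 0.3083.
Mean within-JS = 0.46/1 = 0.4600; mean within-Asr = 2.18/3 = 0.7267.
Geometric mean = √(0.4600 × 0.7267) = 0.5782.
HTMT = 0.3083 / 0.5782 = 0.533.

0.533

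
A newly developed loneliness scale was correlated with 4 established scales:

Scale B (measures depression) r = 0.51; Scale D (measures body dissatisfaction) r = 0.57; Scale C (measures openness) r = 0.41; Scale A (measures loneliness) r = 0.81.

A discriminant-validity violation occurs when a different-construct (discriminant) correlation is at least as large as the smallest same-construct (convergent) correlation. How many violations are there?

0

Convergent (same construct = loneliness): Scale A.
Smallest convergent = 0.81. Discriminant values: 0.51, 0.57, 0.41; count ≥ 0.81 → 0.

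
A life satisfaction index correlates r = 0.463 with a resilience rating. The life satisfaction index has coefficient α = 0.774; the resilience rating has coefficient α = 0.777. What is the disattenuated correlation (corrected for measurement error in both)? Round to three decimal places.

r_true = r_obs / √(r_xx · r_yy) = 0.463 / √(0.774 × 0.777) = 0.463 / √0.601398 = 0.463 / 0.7755 ≈ 0.597.

0.597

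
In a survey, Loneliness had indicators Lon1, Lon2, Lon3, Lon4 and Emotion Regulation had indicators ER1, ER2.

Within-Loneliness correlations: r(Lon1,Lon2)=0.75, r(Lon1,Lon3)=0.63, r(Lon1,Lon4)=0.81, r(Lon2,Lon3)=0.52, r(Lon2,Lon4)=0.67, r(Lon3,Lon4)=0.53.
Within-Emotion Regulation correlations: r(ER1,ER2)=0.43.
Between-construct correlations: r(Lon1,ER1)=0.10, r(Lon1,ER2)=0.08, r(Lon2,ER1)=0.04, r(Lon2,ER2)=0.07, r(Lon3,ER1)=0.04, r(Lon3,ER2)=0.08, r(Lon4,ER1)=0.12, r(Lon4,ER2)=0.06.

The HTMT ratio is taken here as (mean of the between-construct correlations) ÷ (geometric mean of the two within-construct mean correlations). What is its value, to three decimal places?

Mean heterotrait r = 0.59/8 = 0.0738.
Mean within-Lon = 3.91/6 = 0.6517; mean within-ER = 0.43/1 = 0.4300.
Geometric mean = √(0.6517 × 0.4300) = 0.5294.
HTMT = 0.0738 / 0.5294 = 0.139.

0.139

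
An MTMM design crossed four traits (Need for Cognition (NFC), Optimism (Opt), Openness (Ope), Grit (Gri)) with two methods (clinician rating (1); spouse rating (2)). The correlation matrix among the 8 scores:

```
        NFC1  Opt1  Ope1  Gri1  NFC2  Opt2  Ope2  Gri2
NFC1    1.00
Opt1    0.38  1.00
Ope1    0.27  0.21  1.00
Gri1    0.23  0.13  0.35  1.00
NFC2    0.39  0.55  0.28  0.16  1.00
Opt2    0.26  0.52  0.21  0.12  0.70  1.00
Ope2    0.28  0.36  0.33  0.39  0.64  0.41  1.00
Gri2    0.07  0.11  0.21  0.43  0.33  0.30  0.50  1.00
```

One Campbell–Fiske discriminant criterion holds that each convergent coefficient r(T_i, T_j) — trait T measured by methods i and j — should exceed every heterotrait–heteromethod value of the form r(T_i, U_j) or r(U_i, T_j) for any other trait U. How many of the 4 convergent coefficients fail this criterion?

Each convergent coefficient versus the relevant comparison correlations:
NFC (methods 1·2): 0.39 vs {0.26, 0.55, 0.28, 0.28, 0.07, 0.16} → fail.
Opt (methods 1·2): 0.52 vs {0.55, 0.26, 0.36, 0.21, 0.11, 0.12} → fail.
Ope (methods 1·2): 0.33 vs {0.28, 0.28, 0.21, 0.36, 0.21, 0.39} → fail.
Gri (methods 1·2): 0.43 vs {0.16, 0.07, 0.12, 0.11, 0.39, 0.21} → pass.
3 of 4 fail.

3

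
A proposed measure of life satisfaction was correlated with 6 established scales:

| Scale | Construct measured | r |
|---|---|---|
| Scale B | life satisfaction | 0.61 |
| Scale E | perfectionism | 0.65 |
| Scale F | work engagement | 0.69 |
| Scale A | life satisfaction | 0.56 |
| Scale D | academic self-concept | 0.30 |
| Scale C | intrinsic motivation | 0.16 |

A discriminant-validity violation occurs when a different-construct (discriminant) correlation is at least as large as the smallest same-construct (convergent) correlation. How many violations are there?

Convergent (same construct = life satisfaction): Scale B, Scale A.
Smallest convergent = 0.56. Discriminant values: 0.65, 0.69, 0.30, 0.16; count ≥ 0.56 → 2.

2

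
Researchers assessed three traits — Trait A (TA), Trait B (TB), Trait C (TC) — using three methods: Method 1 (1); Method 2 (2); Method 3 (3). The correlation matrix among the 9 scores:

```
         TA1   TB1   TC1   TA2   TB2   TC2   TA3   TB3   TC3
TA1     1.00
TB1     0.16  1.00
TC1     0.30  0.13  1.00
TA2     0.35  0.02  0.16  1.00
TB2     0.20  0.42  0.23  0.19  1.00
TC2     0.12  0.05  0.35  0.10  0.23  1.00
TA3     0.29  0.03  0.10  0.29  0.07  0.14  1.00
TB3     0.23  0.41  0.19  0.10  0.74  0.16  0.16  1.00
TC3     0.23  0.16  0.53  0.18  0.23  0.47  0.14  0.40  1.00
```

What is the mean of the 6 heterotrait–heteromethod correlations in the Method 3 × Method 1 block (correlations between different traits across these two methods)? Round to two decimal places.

0.16

HTHM values (method 3 × method 1): 0.03, 0.10, 0.23, 0.19, 0.23, 0.16; mean = 0.94/6 = 0.16.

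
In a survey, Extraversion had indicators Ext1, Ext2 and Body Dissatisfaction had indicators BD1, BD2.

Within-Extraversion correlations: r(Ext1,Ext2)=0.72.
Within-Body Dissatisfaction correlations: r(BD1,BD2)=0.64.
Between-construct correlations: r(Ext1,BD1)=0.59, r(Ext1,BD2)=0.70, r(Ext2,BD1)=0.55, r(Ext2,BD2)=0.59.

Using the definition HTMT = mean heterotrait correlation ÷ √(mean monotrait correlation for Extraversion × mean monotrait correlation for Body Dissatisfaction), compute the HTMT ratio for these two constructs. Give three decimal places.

0.895

Mean heterotrait r = 2.43/4 = 0.6075.
Mean within-Ext = 0.72/1 = 0.7200; mean within-BD = 0.64/1 = 0.6400.
Geometric mean = √(0.7200 × 0.6400) = 0.6788.
HTMT = 0.6075 / 0.6788 = 0.895.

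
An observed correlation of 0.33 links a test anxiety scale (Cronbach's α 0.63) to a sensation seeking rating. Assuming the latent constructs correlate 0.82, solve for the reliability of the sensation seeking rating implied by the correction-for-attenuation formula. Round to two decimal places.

r_true = r_obs / √(r_xx · r_yy) ⇒ 0.82 = 0.33 / √(0.63 · r_yy).
√(0.63 · r_yy) = 0.33 / 0.82 = 0.4024; 0.63 · r_yy = 0.1619; r_yy = 0.1619 / 0.63 ≈ 0.26.

0.26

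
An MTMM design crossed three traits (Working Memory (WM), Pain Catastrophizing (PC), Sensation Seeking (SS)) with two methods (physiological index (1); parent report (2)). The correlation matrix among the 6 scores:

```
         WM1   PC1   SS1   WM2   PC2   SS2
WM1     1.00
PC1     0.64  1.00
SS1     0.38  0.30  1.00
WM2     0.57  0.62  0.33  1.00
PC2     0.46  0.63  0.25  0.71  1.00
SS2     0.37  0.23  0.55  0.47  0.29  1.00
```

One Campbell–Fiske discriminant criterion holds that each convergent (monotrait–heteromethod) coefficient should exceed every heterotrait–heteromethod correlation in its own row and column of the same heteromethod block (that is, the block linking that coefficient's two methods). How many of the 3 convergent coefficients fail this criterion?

Each convergent coefficient versus the relevant comparison correlations:
WM (methods 1·2): 0.57 vs {0.46, 0.62, 0.37, 0.33} → fail.
PC (methods 1·2): 0.63 vs {0.62, 0.46, 0.23, 0.25} → pass.
SS (methods 1·2): 0.55 vs {0.33, 0.37, 0.25, 0.23} → pass.
1 of 3 fail.

1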